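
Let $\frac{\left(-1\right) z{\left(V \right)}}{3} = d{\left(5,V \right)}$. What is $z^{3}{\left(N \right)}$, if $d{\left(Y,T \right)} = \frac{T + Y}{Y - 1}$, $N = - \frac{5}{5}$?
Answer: $-27$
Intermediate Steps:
$N = -1$ ($N = \left(-5\right) \frac{1}{5} = -1$)
$d{\left(Y,T \right)} = \frac{T + Y}{-1 + Y}$
$z{\left(V \right)} = - \frac{15}{4} - \frac{3 V}{4}$ ($z{\left(V \right)} = - 3 \frac{V + 5}{-1 + 5} = - 3 \frac{5 + V}{4} = - 3 \left(\frac{5}{4} + \frac{V}{4}\right) = - \frac{15}{4} - \frac{3 V}{4}$)
$z^{3}{\left(N \right)} = \left(- \frac{15}{4} - - \frac{3}{4}\right)^{3} = \left(- \frac{15}{4} + \frac{3}{4}\right)^{3} = \left(-3\right)^{3} = -27$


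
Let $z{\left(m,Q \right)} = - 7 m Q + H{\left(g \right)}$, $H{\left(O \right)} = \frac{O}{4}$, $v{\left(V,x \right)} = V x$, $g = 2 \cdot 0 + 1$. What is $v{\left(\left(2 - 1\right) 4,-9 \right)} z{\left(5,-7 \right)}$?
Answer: $-8829$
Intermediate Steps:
$g = 1$ ($g = 0 + 1 = 1$)
$H{\left(O \right)} = \frac{O}{4}$ ($H{\left(O \right)} = O \frac{1}{4} = \frac{O}{4}$)
$z{\left(m,Q \right)} = \frac{1}{4} - 7 Q m$ ($z{\left(m,Q \right)} = - 7 m Q + \frac{1}{4} \cdot 1 = - 7 Q m + \frac{1}{4} = \frac{1}{4} - 7 Q m$)
$v{\left(\left(2 - 1\right) 4,-9 \right)} z{\left(5,-7 \right)} = \left(2 - 1\right) 4 \left(-9\right) \left(\frac{1}{4} - \left(-49\right) 5\right) = 1 \cdot 4 \left(-9\right) \left(\frac{1}{4} + 245\right) = 4 \left(-9\right) \frac{981}{4} = \left(-36\right) \frac{981}{4} = -8829$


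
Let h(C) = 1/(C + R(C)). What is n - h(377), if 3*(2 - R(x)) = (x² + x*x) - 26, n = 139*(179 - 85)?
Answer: 1232973091/94365 ≈ 13066.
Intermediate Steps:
n = 13066 (n = 139*94 = 13066)
R(x) = 32/3 - 2*x²/3 (R(x) = 2 - ((x² + x*x) - 26)/3 = 2 - ((x² + x²) - 26)/3 = 2 - (2*x² - 26)/3 = 2 - (-26 + 2*x²)/3 = 2 + (26/3 - 2*x²/3) = 32/3 - 2*x²/3)
h(C) = 1/(32/3 + C - 2*C²/3) (h(C) = 1/(C + (32/3 - 2*C²/3)) = 1/(32/3 + C - 2*C²/3))
n - h(377) = 13066 - 3/(32 - 2*377² + 3*377) = 13066 - 3/(32 - 2*142129 + 1131) = 13066 - 3/(32 - 284258 + 1131) = 13066 - 3/(-283095) = 13066 - 3*(-1)/283095 = 13066 - 1*(-1/94365) = 13066 + 1/94365 = 1232973091/94365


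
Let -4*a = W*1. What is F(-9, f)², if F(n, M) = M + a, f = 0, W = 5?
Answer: 25/16 ≈ 1.5625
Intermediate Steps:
a = -5/4 ≈ -1.2500
F(n, M) = -5/4 + M (F(n, M) = M - 5/4 = -5/4 + M)
F(-9, f)² = (-5/4 + 0)² = (-5/4)² = 25/16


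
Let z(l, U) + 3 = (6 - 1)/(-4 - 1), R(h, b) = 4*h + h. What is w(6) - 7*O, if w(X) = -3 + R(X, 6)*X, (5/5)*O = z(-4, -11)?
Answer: 205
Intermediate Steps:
R(h, b) = 5*h
z(l, U) = -4 (z(l, U) = -3 + (6 - 1)/(-4 - 1) = -3 + 5/(-5) = -3 + 5*(-⅕) = -3 - 1 = -4)
O = -4
w(X) = -3 + 5*X² (w(X) = -3 + (5*X)*X = -3 + 5*X²)
w(6) - 7*O = (-3 + 5*6²) - 7*(-4) = (-3 + 5*36) + 28 = (-3 + 180) + 28 = 177 + 28 = 205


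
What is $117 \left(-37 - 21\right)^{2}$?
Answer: $393588$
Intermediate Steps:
$117 \left(-37 - 21\right)^{2} = 117 \left(-58\right)^{2} = 117 \cdot 3364 = 393588$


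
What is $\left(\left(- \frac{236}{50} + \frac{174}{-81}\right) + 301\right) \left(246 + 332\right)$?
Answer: $\frac{114755542}{675} \approx 1.7001 \cdot 10^{5}$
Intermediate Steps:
$\left(\left(- \frac{236}{50} + \frac{174}{-81}\right) + 301\right) \left(246 + 332\right) = \left(\left(\left(-236\right) \frac{1}{50} + 174 \left(- \frac{1}{81}\right)\right) + 301\right) 578 = \left(\left(- \frac{118}{25} - \frac{58}{27}\right) + 301\right) 578 = \left(- \frac{4636}{675} + 301\right) 578 = \frac{198539}{675} \cdot 578 = \frac{114755542}{675}$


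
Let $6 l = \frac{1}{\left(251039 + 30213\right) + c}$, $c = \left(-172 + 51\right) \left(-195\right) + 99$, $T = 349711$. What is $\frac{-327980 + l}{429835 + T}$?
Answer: $- \frac{600097134479}{1426316607096} \approx -0.42073$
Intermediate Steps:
$c = 23694$ ($c = \left(-121\right) \left(-195\right) + 99 = 23595 + 99 = 23694$)
$l = \frac{1}{1829676}$ ($l = \frac{1}{6 \left(\left(251039 + 30213\right) + 23694\right)} = \frac{1}{6 \left(281252 + 23694\right)} = \frac{1}{6 \cdot 304946} = \frac{1}{6} \cdot \frac{1}{304946} = \frac{1}{1829676} \approx 5.4654 \cdot 10^{-7}$)
$\frac{-327980 + l}{429835 + T} = \frac{-327980 + \frac{1}{1829676}}{429835 + 349711} = - \frac{600097134479}{1829676 \cdot 779546} = \left(- \frac{600097134479}{1829676}\right) \frac{1}{779546} = - \frac{600097134479}{1426316607096}$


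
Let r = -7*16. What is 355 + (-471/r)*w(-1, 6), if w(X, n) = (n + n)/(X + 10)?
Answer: 10097/28 ≈ 360.61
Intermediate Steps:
r = -112
w(X, n) = 2*n/(10 + X) (w(X, n) = (2*n)/(10 + X) = 2*n/(10 + X))
355 + (-471/r)*w(-1, 6) = 355 + (-471/(-112))*(2*6/(10 - 1)) = 355 + (-471*(-1/112))*(2*6/9) = 355 + 471*(2*6*(1/9))/112 = 355 + (471/112)*(4/3) = 355 + 157/28 = 10097/28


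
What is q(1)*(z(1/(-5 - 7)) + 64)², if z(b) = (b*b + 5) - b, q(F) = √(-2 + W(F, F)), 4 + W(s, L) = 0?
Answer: 98982601*I*√6/20736 ≈ 11693.0*I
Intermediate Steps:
W(s, L) = -4 (W(s, L) = -4 + 0 = -4)
q(F) = I*√6 (q(F) = √(-2 - 4) = √(-6) = I*√6)
z(b) = 5 + b² - b (z(b) = (b² + 5) - b = (5 + b²) - b = 5 + b² - b)
q(1)*(z(1/(-5 - 7)) + 64)² = (I*√6)*((5 + (1/(-5 - 7))² - 1/(-5 - 7)) + 64)² = (I*√6)*((5 + (1/(-12))² - 1/(-12)) + 64)² = (I*√6)*((5 + (-1/12)² - 1*(-1/12)) + 64)² = (I*√6)*((5 + 1/144 + 1/12) + 64)² = (I*√6)*(733/144 + 64)² = (I*√6)*(9949/144)² = (I*√6)*(98982601/20736) = 98982601*I*√6/20736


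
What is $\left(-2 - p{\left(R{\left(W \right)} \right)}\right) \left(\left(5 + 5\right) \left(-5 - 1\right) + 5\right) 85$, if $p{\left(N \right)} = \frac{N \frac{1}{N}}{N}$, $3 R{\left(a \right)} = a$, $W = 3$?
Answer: $14025$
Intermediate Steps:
$R{\left(a \right)} = \frac{a}{3}$
$p{\left(N \right)} = \frac{1}{N}$ ($p{\left(N \right)} = 1 \frac{1}{N} = \frac{1}{N}$)
$\left(-2 - p{\left(R{\left(W \right)} \right)}\right) \left(\left(5 + 5\right) \left(-5 - 1\right) + 5\right) 85 = \left(-2 - \frac{1}{\frac{1}{3} \cdot 3}\right) \left(\left(5 + 5\right) \left(-5 - 1\right) + 5\right) 85 = \left(-2 - 1^{-1}\right) \left(10 \left(-6\right) + 5\right) 85 = \left(-2 - 1\right) \left(-60 + 5\right) 85 = \left(-2 - 1\right) \left(-55\right) 85 = \left(-3\right) \left(-55\right) 85 = 165 \cdot 85 = 14025$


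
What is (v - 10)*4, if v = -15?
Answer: -100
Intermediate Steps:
(v - 10)*4 = (-15 - 10)*4 = -25*4 = -100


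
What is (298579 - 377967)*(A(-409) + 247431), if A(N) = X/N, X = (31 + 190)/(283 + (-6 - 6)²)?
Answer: -3430521552709856/174643 ≈ -1.9643e+10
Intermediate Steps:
X = 221/427 (X = 221/(283 + (-12)²) = 221/(283 + 144) = 221/427 ≈ 0.51756)
A(N) = 221/(427*N)
(298579 - 377967)*(A(-409) + 247431) = (298579 - 377967)*((221/427)/(-409) + 247431) = -79388*((221/427)*(-1/409) + 247431) = -79388*(-221/174643 + 247431) = -79388*43212091912/174643 = -3430521552709856/174643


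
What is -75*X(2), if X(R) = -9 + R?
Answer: 525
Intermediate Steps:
-75*X(2) = -75*(-9 + 2) = -75*(-7) = 525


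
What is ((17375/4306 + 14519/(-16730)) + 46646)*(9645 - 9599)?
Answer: 38646636470784/18009845 ≈ 2.1459e+6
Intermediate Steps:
((17375/4306 + 14519/(-16730)) + 46646)*(9645 - 9599) = ((17375*(1/4306) + 14519*(-1/16730)) + 46646)*46 = ((17375/4306 - 14519/16730) + 46646)*46 = (57041234/18009845 + 46646)*46 = (840144271104/18009845)*46 = 38646636470784/18009845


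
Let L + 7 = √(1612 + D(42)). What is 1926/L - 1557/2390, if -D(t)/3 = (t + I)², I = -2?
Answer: -12420663/2578810 - 1284*I*√797/1079 ≈ -4.8164 - 33.595*I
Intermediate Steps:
D(t) = -3*(-2 + t)² (D(t) = -3*(t - 2)² = -3*(-2 + t)²)
L = -7 + 2*I*√797 (L = -7 + √(1612 - 3*(-2 + 42)²) = -7 + √(1612 - 3*40²) = -7 + √(1612 - 3*1600) = -7 + √(1612 - 4800) = -7 + √(-3188) = -7 + 2*I*√797 ≈ -7.0 + 56.462*I)
1926/L - 1557/2390 = 1926/(-7 + 2*I*√797) - 1557/2390 = -1557/2390 + 1926/(-7 + 2*I*√797)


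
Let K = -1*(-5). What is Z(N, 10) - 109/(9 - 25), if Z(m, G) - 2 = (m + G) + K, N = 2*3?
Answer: 477/16 ≈ 29.813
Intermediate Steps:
N = 6
K = 5
Z(m, G) = 7 + G + m (Z(m, G) = 2 + ((m + G) + 5) = 2 + ((G + m) + 5) = 2 + (5 + G + m) = 7 + G + m)
Z(N, 10) - 109/(9 - 25) = (7 + 10 + 6) - 109/(9 - 25) = 23 - 109/(-16) = 23 - 109*(-1/16) = 23 + 109/16 = 477/16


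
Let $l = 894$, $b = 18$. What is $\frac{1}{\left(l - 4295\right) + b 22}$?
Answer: $- \frac{1}{3005} \approx -0.00033278$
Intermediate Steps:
$\frac{1}{\left(l - 4295\right) + b 22} = \frac{1}{\left(894 - 4295\right) + 18 \cdot 22} = \frac{1}{\left(894 - 4295\right) + 396} = \frac{1}{-3401 + 396} = \frac{1}{-3005} = - \frac{1}{3005}$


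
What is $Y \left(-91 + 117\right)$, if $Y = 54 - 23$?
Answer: $806$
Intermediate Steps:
$Y = 31$ ($Y = 54 - 23 = 31$)
$Y \left(-91 + 117\right) = 31 \left(-91 + 117\right) = 31 \cdot 26 = 806$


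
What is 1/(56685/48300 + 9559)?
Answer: 3220/30783759 ≈ 0.00010460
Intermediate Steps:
1/(56685/48300 + 9559) = 1/(56685*(1/48300) + 9559) = 1/(3779/3220 + 9559) = 1/(30783759/3220) = 3220/30783759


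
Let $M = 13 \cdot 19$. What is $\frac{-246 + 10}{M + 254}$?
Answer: $- \frac{236}{501} \approx -0.47106$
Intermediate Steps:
$M = 247$
$\frac{-246 + 10}{M + 254} = \frac{-246 + 10}{247 + 254} = - \frac{236}{501}$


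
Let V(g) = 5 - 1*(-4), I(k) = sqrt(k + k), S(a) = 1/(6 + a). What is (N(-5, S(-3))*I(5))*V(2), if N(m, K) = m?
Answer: -45*sqrt(10) ≈ -142.30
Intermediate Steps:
I(k) = sqrt(2)*sqrt(k) (I(k) = sqrt(2*k) = sqrt(2)*sqrt(k))
V(g) = 9 (V(g) = 5 + 4 = 9)
(N(-5, S(-3))*I(5))*V(2) = -5*sqrt(2)*sqrt(5)*9 = -5*sqrt(10)*9 = -45*sqrt(10)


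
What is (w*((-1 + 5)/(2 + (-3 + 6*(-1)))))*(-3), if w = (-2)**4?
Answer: 192/7 ≈ 27.429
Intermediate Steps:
w = 16
(w*((-1 + 5)/(2 + (-3 + 6*(-1)))))*(-3) = (16*((-1 + 5)/(2 + (-3 + 6*(-1)))))*(-3) = (16*(4/(2 + (-3 - 6))))*(-3) = (16*(4/(2 - 9)))*(-3) = (16*(4/(-7)))*(-3) = (16*(4*(-1/7)))*(-3) = (16*(-4/7))*(-3) = -64/7*(-3) = 192/7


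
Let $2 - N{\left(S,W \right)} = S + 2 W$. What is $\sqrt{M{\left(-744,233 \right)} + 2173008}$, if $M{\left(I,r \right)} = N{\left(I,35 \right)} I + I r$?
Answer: $2 \sqrt{374178} \approx 1223.4$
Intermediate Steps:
$N{\left(S,W \right)} = 2 - S - 2 W$ ($N{\left(S,W \right)} = 2 - \left(S + 2 W\right) = 2 - S - 2 W$)
$M{\left(I,r \right)} = I r + I \left(-68 - I\right)$ ($M{\left(I,r \right)} = \left(2 - I - 70\right) I + I r = \left(-68 - I\right) I + I r = I \left(-68 - I\right) + I r = I r + I \left(-68 - I\right)$)
$\sqrt{M{\left(-744,233 \right)} + 2173008} = \sqrt{- 744 \left(-68 + 233 - -744\right) + 2173008} = \sqrt{- 744 \left(-68 + 233 + 744\right) + 2173008} = \sqrt{\left(-744\right) 909 + 2173008} = \sqrt{-676296 + 2173008} = \sqrt{1496712} = 2 \sqrt{374178}$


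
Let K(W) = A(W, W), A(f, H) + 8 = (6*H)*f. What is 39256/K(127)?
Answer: 19628/48383 ≈ 0.40568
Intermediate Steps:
A(f, H) = -8 + 6*H*f (A(f, H) = -8 + (6*H)*f = -8 + 6*H*f)
K(W) = -8 + 6*W² (K(W) = -8 + 6*W*W = -8 + 6*W²)
39256/K(127) = 39256/(-8 + 6*127²) = 39256/(-8 + 6*16129) = 39256/(-8 + 96774) = 39256/96766 = 39256*(1/96766) = 19628/48383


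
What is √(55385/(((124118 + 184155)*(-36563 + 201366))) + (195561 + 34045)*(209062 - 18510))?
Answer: √112927040874274196815070240202347/50804315219 ≈ 2.0917e+5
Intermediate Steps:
√(55385/(((124118 + 184155)*(-36563 + 201366))) + (195561 + 34045)*(209062 - 18510)) = √(55385/((308273*164803)) + 229606*190552) = √(55385/50804315219 + 43751882512) = √(2222784430564301605513/50804315219) = √112927040874274196815070240202347/50804315219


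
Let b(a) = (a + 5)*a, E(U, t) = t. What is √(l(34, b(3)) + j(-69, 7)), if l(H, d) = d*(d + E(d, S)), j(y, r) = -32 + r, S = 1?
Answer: 5*√23 ≈ 23.979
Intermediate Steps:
b(a) = a*(5 + a) (b(a) = (5 + a)*a = a*(5 + a))
l(H, d) = d*(1 + d) (l(H, d) = d*(d + 1) = d*(1 + d))
√(l(34, b(3)) + j(-69, 7)) = √((3*(5 + 3))*(1 + 3*(5 + 3)) + (-32 + 7)) = √((3*8)*(1 + 3*8) - 25) = √(24*(1 + 24) - 25) = √(24*25 - 25) = √(600 - 25) = √575 = 5*√23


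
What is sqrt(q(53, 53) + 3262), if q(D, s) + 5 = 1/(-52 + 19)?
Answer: 2*sqrt(886710)/33 ≈ 57.070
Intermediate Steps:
q(D, s) = -166/33 (q(D, s) = -5 + 1/(-52 + 19) = -5 + 1/(-33) = -5 - 1/33 = -166/33)
sqrt(q(53, 53) + 3262) = sqrt(-166/33 + 3262) = sqrt(107480/33) = 2*sqrt(886710)/33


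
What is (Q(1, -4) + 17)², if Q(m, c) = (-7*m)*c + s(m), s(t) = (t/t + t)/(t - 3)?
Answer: 1936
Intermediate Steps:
s(t) = (1 + t)/(-3 + t)
Q(m, c) = (1 + m)/(-3 + m) - 7*c*m (Q(m, c) = (-7*m)*c + (1 + m)/(-3 + m) = -7*c*m + (1 + m)/(-3 + m) = (1 + m)/(-3 + m) - 7*c*m)
(Q(1, -4) + 17)² = ((1 + 1 - 7*(-4)*1*(-3 + 1))/(-3 + 1) + 17)² = ((1 + 1 - 7*(-4)*1*(-2))/(-2) + 17)² = (-(1 + 1 - 56)/2 + 17)² = (-½*(-54) + 17)² = (27 + 17)² = 44² = 1936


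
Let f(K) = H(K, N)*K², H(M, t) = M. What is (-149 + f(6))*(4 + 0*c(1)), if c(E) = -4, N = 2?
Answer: 268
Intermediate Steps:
f(K) = K³ (f(K) = K*K² = K³)
(-149 + f(6))*(4 + 0*c(1)) = (-149 + 6³)*(4 + 0*(-4)) = (-149 + 216)*(4 + 0) = 67*4 = 268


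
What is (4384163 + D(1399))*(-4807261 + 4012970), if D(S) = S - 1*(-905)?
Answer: -3484131259897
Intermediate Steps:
D(S) = 905 + S (D(S) = S + 905 = 905 + S)
(4384163 + D(1399))*(-4807261 + 4012970) = (4384163 + (905 + 1399))*(-4807261 + 4012970) = (4384163 + 2304)*(-794291) = 4386467*(-794291) = -3484131259897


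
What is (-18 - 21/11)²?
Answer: 47961/121 ≈ 396.37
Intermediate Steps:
(-18 - 21/11)² = (-219/11)² = 47961/121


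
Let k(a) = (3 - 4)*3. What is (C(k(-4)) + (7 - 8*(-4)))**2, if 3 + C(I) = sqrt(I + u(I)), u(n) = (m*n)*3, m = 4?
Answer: (36 + I*sqrt(39))**2 ≈ 1257.0 + 449.64*I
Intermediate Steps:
u(n) = 12*n (u(n) = (4*n)*3 = 12*n)
k(a) = -3 (k(a) = -1*3 = -3)
C(I) = -3 + sqrt(13)*sqrt(I) (C(I) = -3 + sqrt(I + 12*I) = -3 + sqrt(13*I) = -3 + sqrt(13)*sqrt(I))
(C(k(-4)) + (7 - 8*(-4)))**2 = ((-3 + sqrt(13)*sqrt(-3)) + (7 - 8*(-4)))**2 = ((-3 + sqrt(13)*(I*sqrt(3))) + (7 + 32))**2 = ((-3 + I*sqrt(39)) + 39)**2 = (36 + I*sqrt(39))**2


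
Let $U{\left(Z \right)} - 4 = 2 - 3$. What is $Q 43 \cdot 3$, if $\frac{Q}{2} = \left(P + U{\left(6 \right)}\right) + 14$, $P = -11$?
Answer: $1548$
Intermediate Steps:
$U{\left(Z \right)} = 3$ ($U{\left(Z \right)} = 4 + \left(2 - 3\right) = 4 - 1 = 3$)
$Q = 12$ ($Q = 2 \left(\left(-11 + 3\right) + 14\right) = 2 \left(-8 + 14\right) = 2 \cdot 6 = 12$)
$Q 43 \cdot 3 = 12 \cdot 43 \cdot 3 = 516 \cdot 3 = 1548$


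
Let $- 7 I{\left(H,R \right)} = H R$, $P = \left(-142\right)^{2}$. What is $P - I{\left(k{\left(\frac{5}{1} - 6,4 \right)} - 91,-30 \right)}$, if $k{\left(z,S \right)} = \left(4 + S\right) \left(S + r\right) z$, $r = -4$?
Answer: $20554$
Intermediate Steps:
$P = 20164$
$k{\left(z,S \right)} = z \left(-4 + S\right) \left(4 + S\right)$ ($k{\left(z,S \right)} = \left(4 + S\right) \left(S - 4\right) z = \left(4 + S\right) \left(-4 + S\right) z = \left(-4 + S\right) \left(4 + S\right) z = z \left(-4 + S\right) \left(4 + S\right)$)
$I{\left(H,R \right)} = - \frac{H R}{7}$
$P - I{\left(k{\left(\frac{5}{1} - 6,4 \right)} - 91,-30 \right)} = 20164 - \left(- \frac{1}{7}\right) \left(\left(\frac{5}{1} - 6\right) \left(-16 + 4^{2}\right) - 91\right) \left(-30\right) = 20164 - \left(- \frac{1}{7}\right) \left(\left(5 \cdot 1 - 6\right) \left(-16 + 16\right) - 91\right) \left(-30\right) = 20164 - \left(- \frac{1}{7}\right) \left(\left(5 - 6\right) 0 - 91\right) \left(-30\right) = 20164 - \left(- \frac{1}{7}\right) \left(\left(-1\right) 0 - 91\right) \left(-30\right) = 20164 - \left(- \frac{1}{7}\right) \left(0 - 91\right) \left(-30\right) = 20164 - \left(- \frac{1}{7}\right) \left(-91\right) \left(-30\right) = 20164 - -390 = 20164 + 390 = 20554$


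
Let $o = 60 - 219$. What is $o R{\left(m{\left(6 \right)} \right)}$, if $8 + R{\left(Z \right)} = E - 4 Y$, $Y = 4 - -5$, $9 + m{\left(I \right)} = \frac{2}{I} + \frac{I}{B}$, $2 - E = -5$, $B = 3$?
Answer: $5883$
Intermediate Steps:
$E = 7$ ($E = 2 - -5 = 2 + 5 = 7$)
$m{\left(I \right)} = -9 + \frac{2}{I} + \frac{I}{3}$ ($m{\left(I \right)} = -9 + \left(\frac{2}{I} + \frac{I}{3}\right) = -9 + \frac{2}{I} + \frac{I}{3}$)
$Y = 9$ ($Y = 4 + 5 = 9$)
$R{\left(Z \right)} = -37$ ($R{\left(Z \right)} = -8 + \left(7 - 36\right) = -8 - 29 = -37$)
$o = -159$ ($o = 60 - 219 = -159$)
$o R{\left(m{\left(6 \right)} \right)} = \left(-159\right) \left(-37\right) = 5883$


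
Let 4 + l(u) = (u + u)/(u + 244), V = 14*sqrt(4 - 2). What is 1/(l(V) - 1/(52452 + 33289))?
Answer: -31160029288069/124846324307327 - 896885327882*sqrt(2)/124846324307327 ≈ -0.25975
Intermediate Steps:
V = 14*sqrt(2) ≈ 19.799
l(u) = -4 + 2*u/(244 + u) (l(u) = -4 + (u + u)/(u + 244) = -4 + (2*u)/(244 + u) = -4 + 2*u/(244 + u))
1/(l(V) - 1/(52452 + 33289)) = 1/(2*(-488 - 14*sqrt(2))/(244 + 14*sqrt(2)) - 1/(52452 + 33289)) = 1/(2*(-488 - 14*sqrt(2))/(244 + 14*sqrt(2)) - 1/85741) = 1/(-1/85741 + 2*(-488 - 14*sqrt(2))/(244 + 14*sqrt(2)))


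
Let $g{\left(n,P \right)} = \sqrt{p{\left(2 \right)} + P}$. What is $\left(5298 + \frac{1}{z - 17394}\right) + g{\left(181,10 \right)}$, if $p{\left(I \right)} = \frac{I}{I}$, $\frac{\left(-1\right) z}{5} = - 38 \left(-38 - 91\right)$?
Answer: $\frac{222007391}{41904} + \sqrt{11} \approx 5301.3$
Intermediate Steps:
$z = -24510$ ($z = - 5 \left(- 38 \left(-38 - 91\right)\right) = - 5 \left(\left(-38\right) \left(-129\right)\right) = \left(-5\right) 4902 = -24510$)
$p{\left(I \right)} = 1$
$g{\left(n,P \right)} = \sqrt{1 + P}$
$\left(5298 + \frac{1}{z - 17394}\right) + g{\left(181,10 \right)} = \left(5298 + \frac{1}{-24510 - 17394}\right) + \sqrt{1 + 10} = \left(5298 + \frac{1}{-41904}\right) + \sqrt{11} = \left(5298 - \frac{1}{41904}\right) + \sqrt{11} = \frac{222007391}{41904} + \sqrt{11}$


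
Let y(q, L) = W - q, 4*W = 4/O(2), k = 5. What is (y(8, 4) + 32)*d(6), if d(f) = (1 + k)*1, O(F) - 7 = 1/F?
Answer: 724/5 ≈ 144.80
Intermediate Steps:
O(F) = 7 + 1/F
W = 2/15 (W = (4/(7 + 1/2))/4 = (4/(7 + ½))/4 = (4/(15/2))/4 = (4*(2/15))/4 = (¼)*(8/15) = 2/15 ≈ 0.13333)
y(q, L) = 2/15 - q
d(f) = 6 (d(f) = (1 + 5)*1 = 6*1 = 6)
(y(8, 4) + 32)*d(6) = ((2/15 - 1*8) + 32)*6 = ((2/15 - 8) + 32)*6 = (-118/15 + 32)*6 = (362/15)*6 = 724/5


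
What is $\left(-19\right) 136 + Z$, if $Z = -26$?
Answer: $-2610$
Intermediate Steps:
$\left(-19\right) 136 + Z = \left(-19\right) 136 - 26 = -2584 - 26 = -2610$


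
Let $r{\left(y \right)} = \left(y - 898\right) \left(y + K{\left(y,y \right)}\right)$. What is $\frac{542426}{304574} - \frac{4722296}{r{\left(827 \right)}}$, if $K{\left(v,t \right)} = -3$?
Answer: $\frac{91876417038}{1113674831} \approx 82.498$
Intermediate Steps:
$r{\left(y \right)} = \left(-898 + y\right) \left(-3 + y\right)$ ($r{\left(y \right)} = \left(y - 898\right) \left(y - 3\right) = \left(y - 898\right) \left(-3 + y\right) = \left(-898 + y\right) \left(-3 + y\right)$)
$\frac{542426}{304574} - \frac{4722296}{r{\left(827 \right)}} = \frac{542426}{304574} - \frac{4722296}{2694 + 827^{2} - 745127} = 542426 \cdot \frac{1}{304574} - \frac{4722296}{2694 + 683929 - 745127} = \frac{271213}{152287} - \frac{4722296}{-58504} = \frac{271213}{152287} - - \frac{590287}{7313} = \frac{271213}{152287} + \frac{590287}{7313} = \frac{91876417038}{1113674831}$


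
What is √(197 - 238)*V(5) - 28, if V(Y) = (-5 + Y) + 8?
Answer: -28 + 8*I*√41 ≈ -28.0 + 51.225*I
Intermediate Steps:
V(Y) = 3 + Y
√(197 - 238)*V(5) - 28 = √(197 - 238)*(3 + 5) - 28 = √(-41)*8 - 28 = (I*√41)*8 - 28 = 8*I*√41 - 28 = -28 + 8*I*√41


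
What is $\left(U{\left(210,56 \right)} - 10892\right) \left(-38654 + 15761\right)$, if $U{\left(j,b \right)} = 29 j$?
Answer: $109932186$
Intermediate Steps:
$\left(U{\left(210,56 \right)} - 10892\right) \left(-38654 + 15761\right) = \left(29 \cdot 210 - 10892\right) \left(-38654 + 15761\right) = \left(6090 - 10892\right) \left(-22893\right) = \left(-4802\right) \left(-22893\right) = 109932186$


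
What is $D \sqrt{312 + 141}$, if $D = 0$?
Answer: $0$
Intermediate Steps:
$D \sqrt{312 + 141} = 0 \sqrt{312 + 141} = 0 \sqrt{453} = 0$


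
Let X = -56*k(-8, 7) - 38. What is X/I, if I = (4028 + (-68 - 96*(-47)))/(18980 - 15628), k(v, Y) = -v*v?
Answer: 495258/353 ≈ 1403.0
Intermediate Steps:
k(v, Y) = -v²
X = 3546 (X = -(-56)*(-8)² - 38 = -(-56)*64 - 38 = -56*(-64) - 38 = 3584 - 38 = 3546)
I = 1059/419 (I = (4028 + (-68 + 4512))/3352 = (4028 + 4444)*(1/3352) = 8472*(1/3352) = 1059/419 ≈ 2.5274)
X/I = 3546/(1059/419) = 3546*(419/1059) = 495258/353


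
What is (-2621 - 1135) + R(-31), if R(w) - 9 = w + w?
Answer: -3809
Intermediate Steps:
R(w) = 9 + 2*w (R(w) = 9 + (w + w) = 9 + 2*w)
(-2621 - 1135) + R(-31) = (-2621 - 1135) + (9 + 2*(-31)) = -3756 + (9 - 62) = -3756 - 53 = -3809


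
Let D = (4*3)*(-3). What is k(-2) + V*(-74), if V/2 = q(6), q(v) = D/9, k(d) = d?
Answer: 590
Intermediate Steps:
D = -36 (D = 12*(-3) = -36)
q(v) = -4 (q(v) = -36/9 = -36*1/9 = -4)
V = -8 (V = 2*(-4) = -8)
k(-2) + V*(-74) = -2 - 8*(-74) = -2 + 592 = 590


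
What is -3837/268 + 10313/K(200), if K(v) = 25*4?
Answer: 297523/3350 ≈ 88.813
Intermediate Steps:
K(v) = 100
-3837/268 + 10313/K(200) = -3837/268 + 10313/100 = 297523/3350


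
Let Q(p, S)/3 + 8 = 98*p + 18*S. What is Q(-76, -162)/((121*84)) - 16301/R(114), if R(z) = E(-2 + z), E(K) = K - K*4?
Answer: 1847957/40656 ≈ 45.453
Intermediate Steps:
Q(p, S) = -24 + 54*S + 294*p (Q(p, S) = -24 + 3*(98*p + 18*S) = -24 + 3*(18*S + 98*p) = -24 + (54*S + 294*p) = -24 + 54*S + 294*p)
E(K) = -3*K (E(K) = K - 4*K = -3*K)
R(z) = 6 - 3*z (R(z) = -3*(-2 + z) = 6 - 3*z)
Q(-76, -162)/((121*84)) - 16301/R(114) = (-24 + 54*(-162) + 294*(-76))/((121*84)) - 16301/(6 - 3*114) = (-24 - 8748 - 22344)/10164 - 16301/(6 - 342) = -31116*1/10164 - 16301/(-336) = -2593/847 - 16301*(-1/336) = -2593/847 + 16301/336 = 1847957/40656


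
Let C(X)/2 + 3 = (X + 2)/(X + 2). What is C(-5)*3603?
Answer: -14412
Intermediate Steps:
C(X) = -4 (C(X) = -6 + 2*((X + 2)/(X + 2)) = -6 + 2*((2 + X)/(2 + X)) = -6 + 2*1 = -6 + 2 = -4)
C(-5)*3603 = -4*3603 = -14412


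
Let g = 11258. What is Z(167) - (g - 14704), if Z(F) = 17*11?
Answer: 3633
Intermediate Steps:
Z(F) = 187
Z(167) - (g - 14704) = 187 - (11258 - 14704) = 187 - 1*(-3446) = 187 + 3446 = 3633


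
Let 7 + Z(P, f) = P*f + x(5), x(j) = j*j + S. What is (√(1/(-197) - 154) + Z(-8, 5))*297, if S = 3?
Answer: -5643 + 891*I*√664087/197 ≈ -5643.0 + 3685.7*I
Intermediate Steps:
x(j) = 3 + j² (x(j) = j*j + 3 = j² + 3 = 3 + j²)
Z(P, f) = 21 + P*f (Z(P, f) = -7 + (P*f + (3 + 5²)) = -7 + (P*f + (3 + 25)) = -7 + (P*f + 28) = -7 + (28 + P*f) = 21 + P*f)
(√(1/(-197) - 154) + Z(-8, 5))*297 = (√(1/(-197) - 154) + (21 - 8*5))*297 = (√(-1/197 - 154) + (21 - 40))*297 = (√(-30339/197) - 19)*297 = (3*I*√664087/197 - 19)*297 = (-19 + 3*I*√664087/197)*297 = -5643 + 891*I*√664087/197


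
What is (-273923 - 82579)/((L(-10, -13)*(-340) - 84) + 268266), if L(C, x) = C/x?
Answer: -2317263/1741483 ≈ -1.3306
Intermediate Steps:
(-273923 - 82579)/((L(-10, -13)*(-340) - 84) + 268266) = (-273923 - 82579)/((-10/(-13)*(-340) - 84) + 268266) = -356502/((-10*(-1/13)*(-340) - 84) + 268266) = -356502/(((10/13)*(-340) - 84) + 268266) = -356502/((-3400/13 - 84) + 268266) = -356502/(-4492/13 + 268266) = -356502/3482966/13 = -356502*13/3482966 = -2317263/1741483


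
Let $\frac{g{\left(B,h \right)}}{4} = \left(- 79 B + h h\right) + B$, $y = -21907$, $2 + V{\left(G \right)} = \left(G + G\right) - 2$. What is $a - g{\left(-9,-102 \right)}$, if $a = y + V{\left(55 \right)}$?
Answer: $-66225$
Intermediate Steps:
$V{\left(G \right)} = -4 + 2 G$ ($V{\left(G \right)} = -2 + \left(\left(G + G\right) - 2\right) = -2 + \left(2 G - 2\right) = -2 + \left(-2 + 2 G\right) = -4 + 2 G$)
$g{\left(B,h \right)} = - 312 B + 4 h^{2}$ ($g{\left(B,h \right)} = 4 \left(\left(- 79 B + h h\right) + B\right) = 4 \left(\left(- 79 B + h^{2}\right) + B\right) = 4 \left(\left(h^{2} - 79 B\right) + B\right) = 4 \left(h^{2} - 78 B\right) = - 312 B + 4 h^{2}$)
$a = -21801$ ($a = -21907 + \left(-4 + 2 \cdot 55\right) = -21907 + \left(-4 + 110\right) = -21907 + 106 = -21801$)
$a - g{\left(-9,-102 \right)} = -21801 - \left(\left(-312\right) \left(-9\right) + 4 \left(-102\right)^{2}\right) = -21801 - \left(2808 + 4 \cdot 10404\right) = -21801 - \left(2808 + 41616\right) = -21801 - 44424 = -66225$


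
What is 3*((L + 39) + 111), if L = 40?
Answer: 570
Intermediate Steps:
3*((L + 39) + 111) = 3*((40 + 39) + 111) = 3*(79 + 111) = 3*190 = 570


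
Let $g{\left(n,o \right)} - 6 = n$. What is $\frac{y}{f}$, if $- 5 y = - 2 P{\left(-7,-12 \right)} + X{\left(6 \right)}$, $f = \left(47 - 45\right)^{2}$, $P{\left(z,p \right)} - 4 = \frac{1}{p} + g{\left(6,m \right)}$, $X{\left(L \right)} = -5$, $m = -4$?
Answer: $\frac{221}{120} \approx 1.8417$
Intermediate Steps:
$g{\left(n,o \right)} = 6 + n$
$P{\left(z,p \right)} = 16 + \frac{1}{p}$ ($P{\left(z,p \right)} = 4 + \left(\frac{1}{p} + \left(6 + 6\right)\right) = 4 + \left(\frac{1}{p} + 12\right) = 4 + \left(12 + \frac{1}{p}\right) = 16 + \frac{1}{p}$)
$f = 4$ ($f = 2^{2} = 4$)
$y = \frac{221}{30}$ ($y = - \frac{- 2 \left(16 + \frac{1}{-12}\right) - 5}{5} = - \frac{- 2 \left(16 - \frac{1}{12}\right) - 5}{5} = - \frac{\left(-2\right) \frac{191}{12} - 5}{5} = - \frac{- \frac{191}{6} - 5}{5} = \left(- \frac{1}{5}\right) \left(- \frac{221}{6}\right) = \frac{221}{30} \approx 7.3667$)
$\frac{y}{f} = \frac{221}{30 \cdot 4} = \frac{221}{30} \cdot \frac{1}{4} = \frac{221}{120}$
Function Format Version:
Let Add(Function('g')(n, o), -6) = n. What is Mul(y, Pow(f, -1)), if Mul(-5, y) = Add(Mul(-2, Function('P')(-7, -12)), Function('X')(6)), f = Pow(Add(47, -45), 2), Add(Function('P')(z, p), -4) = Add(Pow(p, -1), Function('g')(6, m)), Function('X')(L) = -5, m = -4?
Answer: Rational(221, 120) ≈ 1.8417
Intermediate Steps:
Function('g')(n, o) = Add(6, n)
Function('P')(z, p) = Add(16, Pow(p, -1)) (Function('P')(z, p) = Add(4, Add(Pow(p, -1), Add(6, 6))) = Add(4, Add(Pow(p, -1), 12)) = Add(4, Add(12, Pow(p, -1))) = Add(16, Pow(p, -1)))
f = 4 (f = Pow(2, 2) = 4)
y = Rational(221, 30) (y = Mul(Rational(-1, 5), Add(Mul(-2, Add(16, Pow(-12, -1))), -5)) = Mul(Rational(-1, 5), Add(Mul(-2, Add(16, Rational(-1, 12))), -5)) = Mul(Rational(-1, 5), Add(Mul(-2, Rational(191, 12)), -5)) = Mul(Rational(-1, 5), Add(Rational(-191, 6), -5)) = Mul(Rational(-1, 5), Rational(-221, 6)) = Rational(221, 30) ≈ 7.3667)
Mul(y, Pow(f, -1)) = Mul(Rational(221, 30), Pow(4, -1)) = Mul(Rational(221, 30), Rational(1, 4)) = Rational(221, 120)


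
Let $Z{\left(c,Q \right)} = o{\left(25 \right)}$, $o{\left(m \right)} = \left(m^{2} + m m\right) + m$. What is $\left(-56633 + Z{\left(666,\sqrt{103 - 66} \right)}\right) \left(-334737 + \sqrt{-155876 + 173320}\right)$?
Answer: $18530370846 - 775012 \sqrt{89} \approx 1.8523 \cdot 10^{10}$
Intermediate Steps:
$o{\left(m \right)} = m + 2 m^{2}$ ($o{\left(m \right)} = \left(m^{2} + m^{2}\right) + m = 2 m^{2} + m = m + 2 m^{2}$)
$Z{\left(c,Q \right)} = 1275$ ($Z{\left(c,Q \right)} = 25 \left(1 + 2 \cdot 25\right) = 25 \left(1 + 50\right) = 25 \cdot 51 = 1275$)
$\left(-56633 + Z{\left(666,\sqrt{103 - 66} \right)}\right) \left(-334737 + \sqrt{-155876 + 173320}\right) = \left(-56633 + 1275\right) \left(-334737 + \sqrt{-155876 + 173320}\right) = - 55358 \left(-334737 + \sqrt{17444}\right) = - 55358 \left(-334737 + 14 \sqrt{89}\right) = 18530370846 - 775012 \sqrt{89}$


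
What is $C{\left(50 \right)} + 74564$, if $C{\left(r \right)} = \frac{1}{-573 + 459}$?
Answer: $\frac{8500295}{114} \approx 74564.0$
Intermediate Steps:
$C{\left(r \right)} = - \frac{1}{114}$ ($C{\left(r \right)} = \frac{1}{-114} = - \frac{1}{114}$)
$C{\left(50 \right)} + 74564 = - \frac{1}{114} + 74564 = \frac{8500295}{114}$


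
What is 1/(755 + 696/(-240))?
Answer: 10/7521 ≈ 0.0013296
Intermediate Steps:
1/(755 + 696/(-240)) = 1/(755 + 696*(-1/240)) = 1/(755 - 29/10) = 1/(7521/10) = 10/7521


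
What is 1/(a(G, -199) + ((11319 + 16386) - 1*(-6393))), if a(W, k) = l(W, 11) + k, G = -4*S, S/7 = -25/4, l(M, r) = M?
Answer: 1/34074 ≈ 2.9348e-5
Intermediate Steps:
S = -175/4 (S = 7*(-25/4) = -175/4 ≈ -43.750)
G = 175 (G = -4*(-175/4) = 175)
a(W, k) = W + k
1/(a(G, -199) + ((11319 + 16386) - 1*(-6393))) = 1/((175 - 199) + ((11319 + 16386) - 1*(-6393))) = 1/(-24 + (27705 + 6393)) = 1/(-24 + 34098) = 1/34074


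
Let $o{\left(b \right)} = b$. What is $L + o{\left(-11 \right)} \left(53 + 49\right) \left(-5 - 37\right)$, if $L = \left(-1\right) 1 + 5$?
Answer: $47128$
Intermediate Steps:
$L = 4$ ($L = -1 + 5 = 4$)
$L + o{\left(-11 \right)} \left(53 + 49\right) \left(-5 - 37\right) = 4 - 11 \left(53 + 49\right) \left(-5 - 37\right) = 4 - 11 \cdot 102 \left(-42\right) = 4 - -47124 = 4 + 47124 = 47128$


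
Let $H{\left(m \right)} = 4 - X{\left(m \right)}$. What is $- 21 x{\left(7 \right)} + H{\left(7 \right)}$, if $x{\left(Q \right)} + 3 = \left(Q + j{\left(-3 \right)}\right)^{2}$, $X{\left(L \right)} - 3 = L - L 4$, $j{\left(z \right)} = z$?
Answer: $-251$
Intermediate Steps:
$X{\left(L \right)} = 3 - 3 L$ ($X{\left(L \right)} = 3 + \left(L - L 4\right) = 3 + \left(L - 4 L\right) = 3 - 3 L$)
$x{\left(Q \right)} = -3 + \left(-3 + Q\right)^{2}$ ($x{\left(Q \right)} = -3 + \left(Q - 3\right)^{2} = -3 + \left(-3 + Q\right)^{2}$)
$H{\left(m \right)} = 1 + 3 m$ ($H{\left(m \right)} = 4 - \left(3 - 3 m\right) = 4 + \left(-3 + 3 m\right) = 1 + 3 m$)
$- 21 x{\left(7 \right)} + H{\left(7 \right)} = - 21 \left(-3 + \left(-3 + 7\right)^{2}\right) + \left(1 + 3 \cdot 7\right) = - 21 \left(-3 + 4^{2}\right) + \left(1 + 21\right) = - 21 \left(-3 + 16\right) + 22 = \left(-21\right) 13 + 22 = -273 + 22 = -251$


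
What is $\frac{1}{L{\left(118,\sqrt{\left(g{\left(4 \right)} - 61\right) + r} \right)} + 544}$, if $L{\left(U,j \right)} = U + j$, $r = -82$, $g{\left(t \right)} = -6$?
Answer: $\frac{662}{438393} - \frac{i \sqrt{149}}{438393} \approx 0.0015101 - 2.7844 \cdot 10^{-5} i$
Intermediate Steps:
$\frac{1}{L{\left(118,\sqrt{\left(g{\left(4 \right)} - 61\right) + r} \right)} + 544} = \frac{1}{\left(118 + \sqrt{\left(-6 - 61\right) - 82}\right) + 544} = \frac{1}{\left(118 + \sqrt{-67 - 82}\right) + 544} = \frac{1}{\left(118 + \sqrt{-149}\right) + 544} = \frac{1}{\left(118 + i \sqrt{149}\right) + 544} = \frac{1}{662 + i \sqrt{149}}$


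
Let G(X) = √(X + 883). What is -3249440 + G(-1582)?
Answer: -3249440 + I*√699 ≈ -3.2494e+6 + 26.439*I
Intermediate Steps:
G(X) = √(883 + X)
-3249440 + G(-1582) = -3249440 + √(883 - 1582) = -3249440 + √(-699) = -3249440 + I*√699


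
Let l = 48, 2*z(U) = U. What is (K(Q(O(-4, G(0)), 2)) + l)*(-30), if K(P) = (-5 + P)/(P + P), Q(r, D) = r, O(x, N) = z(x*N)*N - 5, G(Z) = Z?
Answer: -1470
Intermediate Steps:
z(U) = U/2
O(x, N) = -5 + x*N²/2 (O(x, N) = ((x*N)/2)*N - 5 = ((N*x)/2)*N - 5 = (N*x/2)*N - 5 = x*N²/2 - 5 = -5 + x*N²/2)
K(P) = (-5 + P)/(2*P) (K(P) = (-5 + P)/((2*P)) = (-5 + P)*(1/(2*P)) = (-5 + P)/(2*P))
(K(Q(O(-4, G(0)), 2)) + l)*(-30) = ((-5 + (-5 + (½)*(-4)*0²))/(2*(-5 + (½)*(-4)*0²)) + 48)*(-30) = ((-5 + (-5 + (½)*(-4)*0))/(2*(-5 + (½)*(-4)*0)) + 48)*(-30) = ((-5 + (-5 + 0))/(2*(-5 + 0)) + 48)*(-30) = ((½)*(-5 - 5)/(-5) + 48)*(-30) = ((½)*(-⅕)*(-10) + 48)*(-30) = (1 + 48)*(-30) = 49*(-30) = -1470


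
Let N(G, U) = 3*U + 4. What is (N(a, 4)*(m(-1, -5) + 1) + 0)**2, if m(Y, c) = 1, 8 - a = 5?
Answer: 1024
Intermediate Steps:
a = 3 (a = 8 - 1*5 = 8 - 5 = 3)
N(G, U) = 4 + 3*U
(N(a, 4)*(m(-1, -5) + 1) + 0)**2 = ((4 + 3*4)*(1 + 1) + 0)**2 = ((4 + 12)*2 + 0)**2 = (16*2 + 0)**2 = (32 + 0)**2 = 32**2 = 1024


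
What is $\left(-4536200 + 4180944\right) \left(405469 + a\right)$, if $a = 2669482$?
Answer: $-1092394792456$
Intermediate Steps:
$\left(-4536200 + 4180944\right) \left(405469 + a\right) = \left(-4536200 + 4180944\right) \left(405469 + 2669482\right) = \left(-355256\right) 3074951 = -1092394792456$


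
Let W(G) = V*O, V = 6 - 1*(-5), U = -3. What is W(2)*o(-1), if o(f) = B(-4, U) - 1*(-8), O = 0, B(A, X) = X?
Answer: 0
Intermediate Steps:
V = 11 (V = 6 + 5 = 11)
o(f) = 5 (o(f) = -3 - 1*(-8) = -3 + 8 = 5)
W(G) = 0 (W(G) = 11*0 = 0)
W(2)*o(-1) = 0*5 = 0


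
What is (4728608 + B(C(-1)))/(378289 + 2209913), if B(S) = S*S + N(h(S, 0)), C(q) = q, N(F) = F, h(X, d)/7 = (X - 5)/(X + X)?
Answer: 788105/431367 ≈ 1.8270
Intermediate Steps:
h(X, d) = 7*(-5 + X)/(2*X) (h(X, d) = 7*((X - 5)/(X + X)) = 7*((-5 + X)/((2*X))) = 7*((-5 + X)*(1/(2*X))) = 7*((-5 + X)/(2*X)) = 7*(-5 + X)/(2*X))
B(S) = S² + 7*(-5 + S)/(2*S) (B(S) = S*S + 7*(-5 + S)/(2*S) = S² + 7*(-5 + S)/(2*S))
(4728608 + B(C(-1)))/(378289 + 2209913) = (4728608 + (7/2 + (-1)² - 35/2/(-1)))/(378289 + 2209913) = (4728608 + (7/2 + 1 - 35/2*(-1)))/2588202 = (4728608 + (7/2 + 1 + 35/2))*(1/2588202) = (4728608 + 22)*(1/2588202) = 4728630*(1/2588202) = 788105/431367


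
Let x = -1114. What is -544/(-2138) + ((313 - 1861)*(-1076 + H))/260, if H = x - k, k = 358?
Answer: 81087148/5345 ≈ 15171.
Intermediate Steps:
H = -1472 (H = -1114 - 1*358 = -1114 - 358 = -1472)
-544/(-2138) + ((313 - 1861)*(-1076 + H))/260 = -544/(-2138) + ((313 - 1861)*(-1076 - 1472))/260 = -544*(-1/2138) - 1548*(-2548)*(1/260) = 272/1069 + 3944304*(1/260) = 272/1069 + 75852/5 = 81087148/5345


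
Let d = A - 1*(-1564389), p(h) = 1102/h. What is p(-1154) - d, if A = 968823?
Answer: -1461663875/577 ≈ -2.5332e+6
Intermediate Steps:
d = 2533212 (d = 968823 - 1*(-1564389) = 968823 + 1564389 = 2533212)
p(-1154) - d = 1102/(-1154) - 1*2533212 = 1102*(-1/1154) - 2533212 = -551/577 - 2533212 = -1461663875/577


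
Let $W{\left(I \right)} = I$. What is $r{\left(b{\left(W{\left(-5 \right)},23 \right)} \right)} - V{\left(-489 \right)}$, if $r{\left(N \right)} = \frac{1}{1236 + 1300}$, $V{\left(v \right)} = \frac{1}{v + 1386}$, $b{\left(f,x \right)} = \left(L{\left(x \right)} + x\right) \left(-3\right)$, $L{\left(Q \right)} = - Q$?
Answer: $- \frac{1639}{2274792} \approx -0.00072051$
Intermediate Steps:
$b{\left(f,x \right)} = 0$ ($b{\left(f,x \right)} = \left(- x + x\right) \left(-3\right) = 0 \left(-3\right) = 0$)
$V{\left(v \right)} = \frac{1}{1386 + v}$
$r{\left(N \right)} = \frac{1}{2536}$
$r{\left(b{\left(W{\left(-5 \right)},23 \right)} \right)} - V{\left(-489 \right)} = \frac{1}{2536} - \frac{1}{1386 - 489} = \frac{1}{2536} - \frac{1}{897} = - \frac{1639}{2274792}$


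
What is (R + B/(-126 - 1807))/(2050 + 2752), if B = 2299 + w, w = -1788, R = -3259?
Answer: -3150079/4641133 ≈ -0.67873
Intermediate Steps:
B = 511 (B = 2299 - 1788 = 511)
(R + B/(-126 - 1807))/(2050 + 2752) = (-3259 + 511/(-126 - 1807))/(2050 + 2752) = (-3259 + 511/(-1933))/4802 = (-3259 + 511*(-1/1933))*(1/4802) = (-3259 - 511/1933)*(1/4802) = -6300158/1933*1/4802 = -3150079/4641133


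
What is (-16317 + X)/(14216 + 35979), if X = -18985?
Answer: -35302/50195 ≈ -0.70330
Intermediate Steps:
(-16317 + X)/(14216 + 35979) = (-16317 - 18985)/(14216 + 35979) = -35302/50195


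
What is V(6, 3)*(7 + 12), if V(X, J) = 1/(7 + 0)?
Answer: 19/7 ≈ 2.7143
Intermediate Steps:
V(X, J) = ⅐ (V(X, J) = 1/7 = ⅐)
V(6, 3)*(7 + 12) = (7 + 12)/7 = (⅐)*19 = 19/7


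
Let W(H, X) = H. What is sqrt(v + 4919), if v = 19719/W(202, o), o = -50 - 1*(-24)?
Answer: sqrt(204698114)/202 ≈ 70.828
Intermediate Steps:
o = -26 (o = -50 + 24 = -26)
v = 19719/202 ≈ 97.619
sqrt(v + 4919) = sqrt(19719/202 + 4919) = sqrt(1013357/202) = sqrt(204698114)/202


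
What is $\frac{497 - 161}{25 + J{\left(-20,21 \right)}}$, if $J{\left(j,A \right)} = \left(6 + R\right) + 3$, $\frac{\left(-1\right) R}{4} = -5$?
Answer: $\frac{56}{9} \approx 6.2222$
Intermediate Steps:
$R = 20$ ($R = \left(-4\right) \left(-5\right) = 20$)
$J{\left(j,A \right)} = 29$ ($J{\left(j,A \right)} = \left(6 + 20\right) + 3 = 26 + 3 = 29$)
$\frac{497 - 161}{25 + J{\left(-20,21 \right)}} = \frac{497 - 161}{25 + 29} = \frac{336}{54} = 336 \cdot \frac{1}{54} = \frac{56}{9}$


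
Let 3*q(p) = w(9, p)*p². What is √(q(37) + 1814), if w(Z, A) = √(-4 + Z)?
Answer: √(16326 + 4107*√5)/3 ≈ 53.239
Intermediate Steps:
q(p) = √5*p²/3 (q(p) = (√(-4 + 9)*p²)/3 = (√5*p²)/3 = √5*p²/3)
√(q(37) + 1814) = √((⅓)*√5*37² + 1814) = √((⅓)*√5*1369 + 1814) = √(1369*√5/3 + 1814) = √(1814 + 1369*√5/3)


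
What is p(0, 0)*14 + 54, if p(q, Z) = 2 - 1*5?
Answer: 12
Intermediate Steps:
p(q, Z) = -3 (p(q, Z) = 2 - 5 = -3)
p(0, 0)*14 + 54 = -3*14 + 54 = -42 + 54 = 12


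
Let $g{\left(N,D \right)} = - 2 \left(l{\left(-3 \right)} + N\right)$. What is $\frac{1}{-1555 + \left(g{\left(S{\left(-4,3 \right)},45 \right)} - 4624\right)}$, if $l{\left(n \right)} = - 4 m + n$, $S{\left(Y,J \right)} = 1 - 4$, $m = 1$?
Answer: $- \frac{1}{6159} \approx -0.00016236$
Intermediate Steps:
$S{\left(Y,J \right)} = -3$ ($S{\left(Y,J \right)} = 1 - 4 = -3$)
$l{\left(n \right)} = -4 + n$ ($l{\left(n \right)} = \left(-4\right) 1 + n = -4 + n$)
$g{\left(N,D \right)} = 14 - 2 N$ ($g{\left(N,D \right)} = - 2 \left(\left(-4 - 3\right) + N\right) = - 2 \left(-7 + N\right) = 14 - 2 N$)
$\frac{1}{-1555 + \left(g{\left(S{\left(-4,3 \right)},45 \right)} - 4624\right)} = \frac{1}{-1555 + \left(\left(14 - -6\right) - 4624\right)} = \frac{1}{-1555 + \left(\left(14 + 6\right) - 4624\right)} = \frac{1}{-1555 + \left(20 - 4624\right)} = \frac{1}{-1555 - 4604} = \frac{1}{-6159} = - \frac{1}{6159}$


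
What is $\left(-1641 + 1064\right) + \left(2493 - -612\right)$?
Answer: $2528$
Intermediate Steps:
$\left(-1641 + 1064\right) + \left(2493 - -612\right) = -577 + \left(2493 + 612\right) = -577 + 3105 = 2528$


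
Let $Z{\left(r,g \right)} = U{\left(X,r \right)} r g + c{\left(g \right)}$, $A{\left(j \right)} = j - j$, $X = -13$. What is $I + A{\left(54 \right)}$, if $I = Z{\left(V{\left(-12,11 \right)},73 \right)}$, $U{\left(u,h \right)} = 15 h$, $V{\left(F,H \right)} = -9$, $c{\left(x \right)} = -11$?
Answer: $88684$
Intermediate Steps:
$A{\left(j \right)} = 0$
$Z{\left(r,g \right)} = -11 + 15 g r^{2}$ ($Z{\left(r,g \right)} = 15 r r g - 11 = 15 r^{2} g - 11 = 15 g r^{2} - 11 = -11 + 15 g r^{2}$)
$I = 88684$ ($I = -11 + 15 \cdot 73 \left(-9\right)^{2} = -11 + 15 \cdot 73 \cdot 81 = -11 + 88695 = 88684$)
$I + A{\left(54 \right)} = 88684 + 0 = 88684$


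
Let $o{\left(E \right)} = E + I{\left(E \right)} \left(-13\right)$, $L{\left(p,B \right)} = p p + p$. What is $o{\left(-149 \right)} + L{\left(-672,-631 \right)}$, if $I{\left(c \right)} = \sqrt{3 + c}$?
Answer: $450763 - 13 i \sqrt{146} \approx 4.5076 \cdot 10^{5} - 157.08 i$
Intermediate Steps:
$L{\left(p,B \right)} = p + p^{2}$ ($L{\left(p,B \right)} = p^{2} + p = p + p^{2}$)
$o{\left(E \right)} = E - 13 \sqrt{3 + E}$ ($o{\left(E \right)} = E + \sqrt{3 + E} \left(-13\right) = E - 13 \sqrt{3 + E}$)
$o{\left(-149 \right)} + L{\left(-672,-631 \right)} = \left(-149 - 13 \sqrt{3 - 149}\right) - 672 \left(1 - 672\right) = \left(-149 - 13 \sqrt{-146}\right) - -450912 = \left(-149 - 13 i \sqrt{146}\right) + 450912 = 450763 - 13 i \sqrt{146}$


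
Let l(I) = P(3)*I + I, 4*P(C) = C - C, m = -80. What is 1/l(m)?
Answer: -1/80 ≈ -0.012500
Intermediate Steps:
P(C) = 0 (P(C) = (C - C)/4 = (¼)*0 = 0)
l(I) = I (l(I) = 0*I + I = 0 + I = I)
1/l(m) = 1/(-80) = -1/80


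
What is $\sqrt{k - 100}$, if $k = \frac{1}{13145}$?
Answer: $\frac{i \sqrt{17279089355}}{13145} \approx 10.0 i$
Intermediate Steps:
$k = \frac{1}{13145} \approx 7.6075 \cdot 10^{-5}$
$\sqrt{k - 100} = \sqrt{\frac{1}{13145} - 100} = \sqrt{- \frac{1314499}{13145}} = \frac{i \sqrt{17279089355}}{13145}$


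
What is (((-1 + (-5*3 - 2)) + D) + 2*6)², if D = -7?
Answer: 169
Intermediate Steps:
(((-1 + (-5*3 - 2)) + D) + 2*6)² = (((-1 + (-5*3 - 2)) - 7) + 2*6)² = (((-1 + (-15 - 2)) - 7) + 12)² = (((-1 - 17) - 7) + 12)² = ((-18 - 7) + 12)² = (-25 + 12)² = (-13)² = 169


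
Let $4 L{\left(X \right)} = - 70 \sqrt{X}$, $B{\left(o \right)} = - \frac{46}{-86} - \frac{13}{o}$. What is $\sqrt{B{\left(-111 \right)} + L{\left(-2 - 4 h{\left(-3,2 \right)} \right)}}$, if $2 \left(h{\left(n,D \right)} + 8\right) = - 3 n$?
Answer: $\frac{\sqrt{14853576 - 797353515 \sqrt{3}}}{4773} \approx 7.744 i$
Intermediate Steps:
$h{\left(n,D \right)} = -8 - \frac{3 n}{2}$ ($h{\left(n,D \right)} = -8 + \frac{\left(-3\right) n}{2} = -8 - \frac{3 n}{2}$)
$B{\left(o \right)} = \frac{23}{43} - \frac{13}{o}$ ($B{\left(o \right)} = \left(-46\right) \left(- \frac{1}{86}\right) - \frac{13}{o} = \frac{23}{43} - \frac{13}{o}$)
$L{\left(X \right)} = - \frac{35 \sqrt{X}}{2}$ ($L{\left(X \right)} = \frac{\left(-70\right) \sqrt{X}}{4} = - \frac{35 \sqrt{X}}{2}$)
$\sqrt{B{\left(-111 \right)} + L{\left(-2 - 4 h{\left(-3,2 \right)} \right)}} = \sqrt{\left(\frac{23}{43} - \frac{13}{-111}\right) - \frac{35 \sqrt{-2 - 4 \left(-8 - - \frac{9}{2}\right)}}{2}} = \sqrt{\left(\frac{23}{43} - - \frac{13}{111}\right) - \frac{35 \sqrt{-2 - 4 \left(-8 + \frac{9}{2}\right)}}{2}} = \sqrt{\left(\frac{23}{43} + \frac{13}{111}\right) - \frac{35 \sqrt{-2 - -14}}{2}} = \sqrt{\frac{3112}{4773} - \frac{35 \sqrt{-2 + 14}}{2}} = \sqrt{\frac{3112}{4773} - \frac{35 \sqrt{12}}{2}} = \sqrt{\frac{3112}{4773} - \frac{35 \cdot 2 \sqrt{3}}{2}} = \sqrt{\frac{3112}{4773} - 35 \sqrt{3}}$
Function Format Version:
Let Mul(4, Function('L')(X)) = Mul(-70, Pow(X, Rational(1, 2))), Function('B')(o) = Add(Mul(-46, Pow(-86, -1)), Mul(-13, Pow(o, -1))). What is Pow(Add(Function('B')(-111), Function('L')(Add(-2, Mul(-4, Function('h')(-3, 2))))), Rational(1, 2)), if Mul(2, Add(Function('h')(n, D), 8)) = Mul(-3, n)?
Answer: Mul(Rational(1, 4773), Pow(Add(14853576, Mul(-797353515, Pow(3, Rational(1, 2)))), Rational(1, 2))) ≈ Mul(7.7440, I)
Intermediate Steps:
Function('h')(n, D) = Add(-8, Mul(Rational(-3, 2), n)) (Function('h')(n, D) = Add(-8, Mul(Rational(1, 2), Mul(-3, n))) = Add(-8, Mul(Rational(-3, 2), n)))
Function('B')(o) = Add(Rational(23, 43), Mul(-13, Pow(o, -1))) (Function('B')(o) = Add(Mul(-46, Rational(-1, 86)), Mul(-13, Pow(o, -1))) = Add(Rational(23, 43), Mul(-13, Pow(o, -1))))
Function('L')(X) = Mul(Rational(-35, 2), Pow(X, Rational(1, 2))) (Function('L')(X) = Mul(Rational(1, 4), Mul(-70, Pow(X, Rational(1, 2)))) = Mul(Rational(-35, 2), Pow(X, Rational(1, 2))))
Pow(Add(Function('B')(-111), Function('L')(Add(-2, Mul(-4, Function('h')(-3, 2))))), Rational(1, 2)) = Pow(Add(Add(Rational(23, 43), Mul(-13, Pow(-111, -1))), Mul(Rational(-35, 2), Pow(Add(-2, Mul(-4, Add(-8, Mul(Rational(-3, 2), -3)))), Rational(1, 2)))), Rational(1, 2)) = Pow(Add(Add(Rational(23, 43), Mul(-13, Rational(-1, 111))), Mul(Rational(-35, 2), Pow(Add(-2, Mul(-4, Add(-8, Rational(9, 2)))), Rational(1, 2)))), Rational(1, 2)) = Pow(Add(Add(Rational(23, 43), Rational(13, 111)), Mul(Rational(-35, 2), Pow(Add(-2, Mul(-4, Rational(-7, 2))), Rational(1, 2)))), Rational(1, 2)) = Pow(Add(Rational(3112, 4773), Mul(Rational(-35, 2), Pow(Add(-2, 14), Rational(1, 2)))), Rational(1, 2)) = Pow(Add(Rational(3112, 4773), Mul(Rational(-35, 2), Pow(12, Rational(1, 2)))), Rational(1, 2)) = Pow(Add(Rational(3112, 4773), Mul(Rational(-35, 2), Mul(2, Pow(3, Rational(1, 2))))), Rational(1, 2)) = Pow(Add(Rational(3112, 4773), Mul(-35, Pow(3, Rational(1, 2)))), Rational(1, 2))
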